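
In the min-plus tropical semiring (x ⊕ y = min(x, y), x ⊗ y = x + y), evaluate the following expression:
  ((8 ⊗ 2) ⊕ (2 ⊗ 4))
((8 ⊗ 2) ⊕ (2 ⊗ 4)) = 6

Expand innermost to outermost. Recall ⊕ takes the minimum of its arguments and ⊗ takes their sum. Working out the expression ((8 ⊗ 2) ⊕ (2 ⊗ 4)) gives 6.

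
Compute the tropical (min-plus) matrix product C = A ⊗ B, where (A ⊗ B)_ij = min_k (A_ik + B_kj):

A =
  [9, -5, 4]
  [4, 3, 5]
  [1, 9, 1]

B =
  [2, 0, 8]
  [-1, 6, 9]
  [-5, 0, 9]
A ⊗ B =
  [-6, 1, 4]
  [0, 4, 12]
  [-4, 1, 9]

Apply the min-plus product entry-by-entry:
  C[0][0] = min over k of (A[0][0] + B[0][0] = 9 + 2 = 11, A[0][1] + B[1][0] = -5 + -1 = -6, A[0][2] + B[2][0] = 4 + -5 = -1) = -6 (attained at k = 1)
  C[0][1] = min over k of (A[0][0] + B[0][1] = 9 + 0 = 9, A[0][1] + B[1][1] = -5 + 6 = 1, A[0][2] + B[2][1] = 4 + 0 = 4) = 1 (attained at k = 1)
  C[0][2] = min over k of (A[0][0] + B[0][2] = 9 + 8 = 17, A[0][1] + B[1][2] = -5 + 9 = 4, A[0][2] + B[2][2] = 4 + 9 = 13) = 4 (attained at k = 1)
  C[1][0] = min over k of (A[1][0] + B[0][0] = 4 + 2 = 6, A[1][1] + B[1][0] = 3 + -1 = 2, A[1][2] + B[2][0] = 5 + -5 = 0) = 0 (attained at k = 2)
  C[1][1] = min over k of (A[1][0] + B[0][1] = 4 + 0 = 4, A[1][1] + B[1][1] = 3 + 6 = 9, A[1][2] + B[2][1] = 5 + 0 = 5) = 4 (attained at k = 0)
  C[1][2] = min over k of (A[1][0] + B[0][2] = 4 + 8 = 12, A[1][1] + B[1][2] = 3 + 9 = 12, A[1][2] + B[2][2] = 5 + 9 = 14) = 12 (attained at k = 0)
  C[2][0] = min over k of (A[2][0] + B[0][0] = 1 + 2 = 3, A[2][1] + B[1][0] = 9 + -1 = 8, A[2][2] + B[2][0] = 1 + -5 = -4) = -4 (attained at k = 2)
  C[2][1] = min over k of (A[2][0] + B[0][1] = 1 + 0 = 1, A[2][1] + B[1][1] = 9 + 6 = 15, A[2][2] + B[2][1] = 1 + 0 = 1) = 1 (attained at k = 0)
  C[2][2] = min over k of (A[2][0] + B[0][2] = 1 + 8 = 9, A[2][1] + B[1][2] = 9 + 9 = 18, A[2][2] + B[2][2] = 1 + 9 = 10) = 9 (attained at k = 0)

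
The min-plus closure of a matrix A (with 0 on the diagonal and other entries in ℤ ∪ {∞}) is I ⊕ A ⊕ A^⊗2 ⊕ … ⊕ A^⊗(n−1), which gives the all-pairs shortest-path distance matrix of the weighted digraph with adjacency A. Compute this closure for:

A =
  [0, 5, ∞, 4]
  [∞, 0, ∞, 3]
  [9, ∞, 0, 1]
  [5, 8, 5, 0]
Closure =
  [0, 5, 9, 4]
  [8, 0, 8, 3]
  [6, 9, 0, 1]
  [5, 8, 5, 0]

This is the Floyd-Warshall all-pairs shortest-path computation. For each intermediate vertex k = 0, 1, …, 3, update dist[i][j] ← min(dist[i][j], dist[i][k] + dist[k][j]). The final matrix gives, for each (i, j), the minimum total weight of any directed path from i to j (possibly empty when i = j).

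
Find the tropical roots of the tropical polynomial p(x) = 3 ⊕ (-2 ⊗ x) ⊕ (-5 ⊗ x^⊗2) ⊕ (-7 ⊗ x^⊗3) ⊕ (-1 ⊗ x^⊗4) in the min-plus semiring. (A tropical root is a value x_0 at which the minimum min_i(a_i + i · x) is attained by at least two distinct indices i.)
Roots: {-6, 2, 3, 5}

Each tropical root is a break point of the lower envelope of the lines y = a_i + i · x (there are 5 lines, with slopes 0, 1, ..., 4). Only the lines that attain the minimum somewhere contribute to roots; other lines are dominated. Here the surviving (envelope) indices are i = 4, i = 3, i = 2, i = 1, i = 0.
Intersections between consecutive envelope lines give the roots: for adjacent envelope indices i < j the intersection is x = (a_i − a_j) / (j − i). Reading off the sorted break points: {-6, 2, 3, 5}.
Verification: at each break x_0, at least two indices attain the minimum of min_i(a_i + i · x_0).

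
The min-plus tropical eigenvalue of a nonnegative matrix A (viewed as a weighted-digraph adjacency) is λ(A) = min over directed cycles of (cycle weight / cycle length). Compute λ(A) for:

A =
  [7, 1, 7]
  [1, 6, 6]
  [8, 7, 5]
λ(A) = 1

Enumerate directed cycles and compute their means (weight / length). Sample:
  cycle 0 → 0: weight = 7, length = 1, mean = 7/1 ≈ 7.000
  cycle 1 → 1: weight = 6, length = 1, mean = 6/1 ≈ 6.000
  cycle 2 → 2: weight = 5, length = 1, mean = 5/1 ≈ 5.000
  cycle 0 → 1 → 0: weight = 2, length = 2, mean = 2/2 ≈ 1.000
  cycle 0 → 2 → 0: weight = 15, length = 2, mean = 15/2 ≈ 7.500
  cycle 1 → 0 → 1: weight = 2, length = 2, mean = 2/2 ≈ 1.000
Minimum mean = 1.000, attained e.g. along the cycle 0 → 1 → 0 with weight 2 and length 2. So λ(A) = 2/2 = 1.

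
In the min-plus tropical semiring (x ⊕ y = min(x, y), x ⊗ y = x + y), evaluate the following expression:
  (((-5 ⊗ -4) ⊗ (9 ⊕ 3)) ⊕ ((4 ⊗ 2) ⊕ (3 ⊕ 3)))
(((-5 ⊗ -4) ⊗ (9 ⊕ 3)) ⊕ ((4 ⊗ 2) ⊕ (3 ⊕ 3))) = -6

Expand innermost to outermost. Recall ⊕ takes the minimum of its arguments and ⊗ takes their sum. Working out the expression (((-5 ⊗ -4) ⊗ (9 ⊕ 3)) ⊕ ((4 ⊗ 2) ⊕ (3 ⊕ 3))) gives -6.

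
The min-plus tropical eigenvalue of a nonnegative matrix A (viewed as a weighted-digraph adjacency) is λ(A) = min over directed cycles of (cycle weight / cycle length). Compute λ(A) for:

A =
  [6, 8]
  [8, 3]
λ(A) = 3

Enumerate directed cycles and compute their means (weight / length). Sample:
  cycle 0 → 0: weight = 6, length = 1, mean = 6/1 ≈ 6.000
  cycle 1 → 1: weight = 3, length = 1, mean = 3/1 ≈ 3.000
  cycle 0 → 1 → 0: weight = 16, length = 2, mean = 16/2 ≈ 8.000
  cycle 1 → 0 → 1: weight = 16, length = 2, mean = 16/2 ≈ 8.000
Minimum mean = 3.000, attained e.g. along the cycle 1 → 1 with weight 3 and length 1. So λ(A) = 3/1 = 3.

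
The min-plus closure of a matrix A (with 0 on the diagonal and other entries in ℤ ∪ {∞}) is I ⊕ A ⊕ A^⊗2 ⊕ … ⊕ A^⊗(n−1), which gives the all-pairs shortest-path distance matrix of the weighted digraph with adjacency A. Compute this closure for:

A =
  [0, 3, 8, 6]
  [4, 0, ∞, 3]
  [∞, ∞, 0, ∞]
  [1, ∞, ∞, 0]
Closure =
  [0, 3, 8, 6]
  [4, 0, 12, 3]
  [∞, ∞, 0, ∞]
  [1, 4, 9, 0]

This is the Floyd-Warshall all-pairs shortest-path computation. For each intermediate vertex k = 0, 1, …, 3, update dist[i][j] ← min(dist[i][j], dist[i][k] + dist[k][j]). The final matrix gives, for each (i, j), the minimum total weight of any directed path from i to j (possibly empty when i = j).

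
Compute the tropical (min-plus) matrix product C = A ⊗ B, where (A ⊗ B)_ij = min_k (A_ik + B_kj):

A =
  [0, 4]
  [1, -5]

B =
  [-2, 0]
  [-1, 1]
A ⊗ B =
  [-2, 0]
  [-6, -4]

Apply the min-plus product entry-by-entry:
  C[0][0] = min over k of (A[0][0] + B[0][0] = 0 + -2 = -2, A[0][1] + B[1][0] = 4 + -1 = 3) = -2 (attained at k = 0)
  C[0][1] = min over k of (A[0][0] + B[0][1] = 0 + 0 = 0, A[0][1] + B[1][1] = 4 + 1 = 5) = 0 (attained at k = 0)
  C[1][0] = min over k of (A[1][0] + B[0][0] = 1 + -2 = -1, A[1][1] + B[1][0] = -5 + -1 = -6) = -6 (attained at k = 1)
  C[1][1] = min over k of (A[1][0] + B[0][1] = 1 + 0 = 1, A[1][1] + B[1][1] = -5 + 1 = -4) = -4 (attained at k = 1)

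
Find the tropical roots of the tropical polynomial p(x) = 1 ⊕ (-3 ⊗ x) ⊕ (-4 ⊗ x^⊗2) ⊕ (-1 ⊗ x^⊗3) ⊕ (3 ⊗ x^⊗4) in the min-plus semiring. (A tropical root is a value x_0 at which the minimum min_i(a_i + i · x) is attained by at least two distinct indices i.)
Roots: {-4, -3, 1, 4}

Each tropical root is a break point of the lower envelope of the lines y = a_i + i · x (there are 5 lines, with slopes 0, 1, ..., 4). Only the lines that attain the minimum somewhere contribute to roots; other lines are dominated. Here the surviving (envelope) indices are i = 4, i = 3, i = 2, i = 1, i = 0.
Intersections between consecutive envelope lines give the roots: for adjacent envelope indices i < j the intersection is x = (a_i − a_j) / (j − i). Reading off the sorted break points: {-4, -3, 1, 4}.
Verification: at each break x_0, at least two indices attain the minimum of min_i(a_i + i · x_0).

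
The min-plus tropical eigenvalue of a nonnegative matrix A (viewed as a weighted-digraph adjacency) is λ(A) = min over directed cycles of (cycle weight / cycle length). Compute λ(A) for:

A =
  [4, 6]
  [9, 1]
λ(A) = 1

Enumerate directed cycles and compute their means (weight / length). Sample:
  cycle 0 → 0: weight = 4, length = 1, mean = 4/1 ≈ 4.000
  cycle 1 → 1: weight = 1, length = 1, mean = 1/1 ≈ 1.000
  cycle 0 → 1 → 0: weight = 15, length = 2, mean = 15/2 ≈ 7.500
  cycle 1 → 0 → 1: weight = 15, length = 2, mean = 15/2 ≈ 7.500
Minimum mean = 1.000, attained e.g. along the cycle 1 → 1 with weight 1 and length 1. So λ(A) = 1/1 = 1.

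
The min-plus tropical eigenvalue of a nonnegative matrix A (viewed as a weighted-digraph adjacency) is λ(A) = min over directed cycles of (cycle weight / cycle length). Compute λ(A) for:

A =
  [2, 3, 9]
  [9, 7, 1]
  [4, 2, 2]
λ(A) = 3/2

Enumerate directed cycles and compute their means (weight / length). Sample:
  cycle 0 → 0: weight = 2, length = 1, mean = 2/1 ≈ 2.000
  cycle 1 → 1: weight = 7, length = 1, mean = 7/1 ≈ 7.000
  cycle 2 → 2: weight = 2, length = 1, mean = 2/1 ≈ 2.000
  cycle 0 → 1 → 0: weight = 12, length = 2, mean = 12/2 ≈ 6.000
  cycle 0 → 2 → 0: weight = 13, length = 2, mean = 13/2 ≈ 6.500
  cycle 1 → 0 → 1: weight = 12, length = 2, mean = 12/2 ≈ 6.000
Minimum mean = 1.500, attained e.g. along the cycle 1 → 2 → 1 with weight 3 and length 2. So λ(A) = 3/2 = 3/2.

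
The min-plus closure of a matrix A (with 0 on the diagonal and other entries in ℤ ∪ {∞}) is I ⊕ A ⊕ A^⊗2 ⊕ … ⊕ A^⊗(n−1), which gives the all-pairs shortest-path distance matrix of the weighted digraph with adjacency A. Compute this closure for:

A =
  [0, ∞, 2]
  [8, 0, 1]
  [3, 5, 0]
Closure =
  [0, 7, 2]
  [4, 0, 1]
  [3, 5, 0]

This is the Floyd-Warshall all-pairs shortest-path computation. For each intermediate vertex k = 0, 1, …, 2, update dist[i][j] ← min(dist[i][j], dist[i][k] + dist[k][j]). The final matrix gives, for each (i, j), the minimum total weight of any directed path from i to j (possibly empty when i = j).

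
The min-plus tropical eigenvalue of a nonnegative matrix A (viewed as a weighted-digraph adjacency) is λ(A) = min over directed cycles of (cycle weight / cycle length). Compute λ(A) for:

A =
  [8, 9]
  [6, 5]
λ(A) = 5

Enumerate directed cycles and compute their means (weight / length). Sample:
  cycle 0 → 0: weight = 8, length = 1, mean = 8/1 ≈ 8.000
  cycle 1 → 1: weight = 5, length = 1, mean = 5/1 ≈ 5.000
  cycle 0 → 1 → 0: weight = 15, length = 2, mean = 15/2 ≈ 7.500
  cycle 1 → 0 → 1: weight = 15, length = 2, mean = 15/2 ≈ 7.500
Minimum mean = 5.000, attained e.g. along the cycle 1 → 1 with weight 5 and length 1. So λ(A) = 5/1 = 5.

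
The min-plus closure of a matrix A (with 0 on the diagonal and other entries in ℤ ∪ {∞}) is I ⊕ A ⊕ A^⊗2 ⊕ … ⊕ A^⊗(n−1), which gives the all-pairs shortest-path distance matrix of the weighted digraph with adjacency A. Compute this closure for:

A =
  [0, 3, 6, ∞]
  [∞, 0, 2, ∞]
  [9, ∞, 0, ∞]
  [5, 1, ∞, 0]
Closure =
  [0, 3, 5, ∞]
  [11, 0, 2, ∞]
  [9, 12, 0, ∞]
  [5, 1, 3, 0]

This is the Floyd-Warshall all-pairs shortest-path computation. For each intermediate vertex k = 0, 1, …, 3, update dist[i][j] ← min(dist[i][j], dist[i][k] + dist[k][j]). The final matrix gives, for each (i, j), the minimum total weight of any directed path from i to j (possibly empty when i = j).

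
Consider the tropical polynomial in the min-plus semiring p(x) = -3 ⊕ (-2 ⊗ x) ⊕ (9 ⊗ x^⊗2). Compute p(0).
p(0) = -3

A tropical monomial a ⊗ x^⊗i evaluates to a + i · x. Evaluating each term at x = 0:
  Term 0 contributes -3 + 0 · 0 = -3
  Term 1 contributes -2 + 1 · 0 = -2
  Term 2 contributes 9 + 2 · 0 = 9
p(0) = ⊕ of these = min[-3, -2, 9] = -3.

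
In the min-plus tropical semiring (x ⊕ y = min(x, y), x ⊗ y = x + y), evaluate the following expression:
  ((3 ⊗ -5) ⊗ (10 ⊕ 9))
((3 ⊗ -5) ⊗ (10 ⊕ 9)) = 7

Expand innermost to outermost. Recall ⊕ takes the minimum of its arguments and ⊗ takes their sum. Working out the expression ((3 ⊗ -5) ⊗ (10 ⊕ 9)) gives 7.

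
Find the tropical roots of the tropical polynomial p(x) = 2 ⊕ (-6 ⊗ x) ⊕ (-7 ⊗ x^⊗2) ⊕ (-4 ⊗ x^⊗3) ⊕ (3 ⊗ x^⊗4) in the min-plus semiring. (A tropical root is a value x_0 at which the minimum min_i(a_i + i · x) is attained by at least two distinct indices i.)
Roots: {-7, -3, 1, 8}

Each tropical root is a break point of the lower envelope of the lines y = a_i + i · x (there are 5 lines, with slopes 0, 1, ..., 4). Only the lines that attain the minimum somewhere contribute to roots; other lines are dominated. Here the surviving (envelope) indices are i = 4, i = 3, i = 2, i = 1, i = 0.
Intersections between consecutive envelope lines give the roots: for adjacent envelope indices i < j the intersection is x = (a_i − a_j) / (j − i). Reading off the sorted break points: {-7, -3, 1, 8}.
Verification: at each break x_0, at least two indices attain the minimum of min_i(a_i + i · x_0).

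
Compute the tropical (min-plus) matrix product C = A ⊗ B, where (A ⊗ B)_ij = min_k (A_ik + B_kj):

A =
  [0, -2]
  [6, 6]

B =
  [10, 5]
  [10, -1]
A ⊗ B =
  [8, -3]
  [16, 5]

Apply the min-plus product entry-by-entry:
  C[0][0] = min over k of (A[0][0] + B[0][0] = 0 + 10 = 10, A[0][1] + B[1][0] = -2 + 10 = 8) = 8 (attained at k = 1)
  C[0][1] = min over k of (A[0][0] + B[0][1] = 0 + 5 = 5, A[0][1] + B[1][1] = -2 + -1 = -3) = -3 (attained at k = 1)
  C[1][0] = min over k of (A[1][0] + B[0][0] = 6 + 10 = 16, A[1][1] + B[1][0] = 6 + 10 = 16) = 16 (attained at k = 0)
  C[1][1] = min over k of (A[1][0] + B[0][1] = 6 + 5 = 11, A[1][1] + B[1][1] = 6 + -1 = 5) = 5 (attained at k = 1)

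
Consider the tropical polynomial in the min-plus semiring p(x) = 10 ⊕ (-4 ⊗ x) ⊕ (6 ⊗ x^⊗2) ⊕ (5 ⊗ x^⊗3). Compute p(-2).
p(-2) = -6

A tropical monomial a ⊗ x^⊗i evaluates to a + i · x. Evaluating each term at x = -2:
  Term 0 contributes 10 + 0 · -2 = 10
  Term 1 contributes -4 + 1 · -2 = -6
  Term 2 contributes 6 + 2 · -2 = 2
  Term 3 contributes 5 + 3 · -2 = -1
p(-2) = ⊕ of these = min[10, -6, 2, -1] = -6.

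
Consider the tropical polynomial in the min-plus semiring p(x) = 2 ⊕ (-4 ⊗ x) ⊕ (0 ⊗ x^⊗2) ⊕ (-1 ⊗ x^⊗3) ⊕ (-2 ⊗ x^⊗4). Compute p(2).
p(2) = -2

A tropical monomial a ⊗ x^⊗i evaluates to a + i · x. Evaluating each term at x = 2:
  Term 0 contributes 2 + 0 · 2 = 2
  Term 1 contributes -4 + 1 · 2 = -2
  Term 2 contributes 0 + 2 · 2 = 4
  Term 3 contributes -1 + 3 · 2 = 5
  Term 4 contributes -2 + 4 · 2 = 6
p(2) = ⊕ of these = min[2, -2, 4, 5, 6] = -2.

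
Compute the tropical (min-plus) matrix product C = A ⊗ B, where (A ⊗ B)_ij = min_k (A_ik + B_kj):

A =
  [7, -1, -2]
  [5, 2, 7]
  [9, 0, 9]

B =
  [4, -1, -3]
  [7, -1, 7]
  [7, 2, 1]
A ⊗ B =
  [5, -2, -1]
  [9, 1, 2]
  [7, -1, 6]

Apply the min-plus product entry-by-entry:
  C[0][0] = min over k of (A[0][0] + B[0][0] = 7 + 4 = 11, A[0][1] + B[1][0] = -1 + 7 = 6, A[0][2] + B[2][0] = -2 + 7 = 5) = 5 (attained at k = 2)
  C[0][1] = min over k of (A[0][0] + B[0][1] = 7 + -1 = 6, A[0][1] + B[1][1] = -1 + -1 = -2, A[0][2] + B[2][1] = -2 + 2 = 0) = -2 (attained at k = 1)
  C[0][2] = min over k of (A[0][0] + B[0][2] = 7 + -3 = 4, A[0][1] + B[1][2] = -1 + 7 = 6, A[0][2] + B[2][2] = -2 + 1 = -1) = -1 (attained at k = 2)
  C[1][0] = min over k of (A[1][0] + B[0][0] = 5 + 4 = 9, A[1][1] + B[1][0] = 2 + 7 = 9, A[1][2] + B[2][0] = 7 + 7 = 14) = 9 (attained at k = 0)
  C[1][1] = min over k of (A[1][0] + B[0][1] = 5 + -1 = 4, A[1][1] + B[1][1] = 2 + -1 = 1, A[1][2] + B[2][1] = 7 + 2 = 9) = 1 (attained at k = 1)
  C[1][2] = min over k of (A[1][0] + B[0][2] = 5 + -3 = 2, A[1][1] + B[1][2] = 2 + 7 = 9, A[1][2] + B[2][2] = 7 + 1 = 8) = 2 (attained at k = 0)
  C[2][0] = min over k of (A[2][0] + B[0][0] = 9 + 4 = 13, A[2][1] + B[1][0] = 0 + 7 = 7, A[2][2] + B[2][0] = 9 + 7 = 16) = 7 (attained at k = 1)
  C[2][1] = min over k of (A[2][0] + B[0][1] = 9 + -1 = 8, A[2][1] + B[1][1] = 0 + -1 = -1, A[2][2] + B[2][1] = 9 + 2 = 11) = -1 (attained at k = 1)
  C[2][2] = min over k of (A[2][0] + B[0][2] = 9 + -3 = 6, A[2][1] + B[1][2] = 0 + 7 = 7, A[2][2] + B[2][2] = 9 + 1 = 10) = 6 (attained at k = 0)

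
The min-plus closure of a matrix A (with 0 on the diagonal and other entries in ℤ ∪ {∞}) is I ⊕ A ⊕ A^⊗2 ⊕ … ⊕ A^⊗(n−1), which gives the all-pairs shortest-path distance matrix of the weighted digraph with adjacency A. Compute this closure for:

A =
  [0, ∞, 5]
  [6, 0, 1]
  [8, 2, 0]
Closure =
  [0, 7, 5]
  [6, 0, 1]
  [8, 2, 0]

This is the Floyd-Warshall all-pairs shortest-path computation. For each intermediate vertex k = 0, 1, …, 2, update dist[i][j] ← min(dist[i][j], dist[i][k] + dist[k][j]). The final matrix gives, for each (i, j), the minimum total weight of any directed path from i to j (possibly empty when i = j).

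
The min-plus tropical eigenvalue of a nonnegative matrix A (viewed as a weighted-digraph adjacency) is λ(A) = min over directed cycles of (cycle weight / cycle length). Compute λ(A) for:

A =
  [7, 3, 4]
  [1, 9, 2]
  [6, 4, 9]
λ(A) = 2

Enumerate directed cycles and compute their means (weight / length). Sample:
  cycle 0 → 0: weight = 7, length = 1, mean = 7/1 ≈ 7.000
  cycle 1 → 1: weight = 9, length = 1, mean = 9/1 ≈ 9.000
  cycle 2 → 2: weight = 9, length = 1, mean = 9/1 ≈ 9.000
  cycle 0 → 1 → 0: weight = 4, length = 2, mean = 4/2 ≈ 2.000
  cycle 0 → 2 → 0: weight = 10, length = 2, mean = 10/2 ≈ 5.000
  cycle 1 → 0 → 1: weight = 4, length = 2, mean = 4/2 ≈ 2.000
Minimum mean = 2.000, attained e.g. along the cycle 0 → 1 → 0 with weight 4 and length 2. So λ(A) = 4/2 = 2.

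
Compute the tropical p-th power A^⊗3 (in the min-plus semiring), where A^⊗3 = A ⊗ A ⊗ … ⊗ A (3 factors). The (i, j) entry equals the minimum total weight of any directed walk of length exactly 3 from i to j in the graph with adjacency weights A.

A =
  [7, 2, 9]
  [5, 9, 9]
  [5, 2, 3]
A^⊗3 =
  [14, 9, 14]
  [12, 14, 15]
  [10, 8, 9]

Each entry (A^⊗3)_ij equals the minimum over all length-3 walks i = v_0 → v_1 → … → v_3 = j of Σ_t A[v_t][v_{t+1}]. For example, for (i, j) = (0, 2) we minimise over 9 possible intermediate vertex sequences; the minimum is 14, attained along the walk 0 → 1 → 2 → 2.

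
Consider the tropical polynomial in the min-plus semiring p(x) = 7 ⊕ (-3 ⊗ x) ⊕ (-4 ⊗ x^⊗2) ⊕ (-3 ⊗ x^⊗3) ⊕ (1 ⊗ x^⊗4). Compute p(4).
p(4) = 1

A tropical monomial a ⊗ x^⊗i evaluates to a + i · x. Evaluating each term at x = 4:
  Term 0 contributes 7 + 0 · 4 = 7
  Term 1 contributes -3 + 1 · 4 = 1
  Term 2 contributes -4 + 2 · 4 = 4
  Term 3 contributes -3 + 3 · 4 = 9
  Term 4 contributes 1 + 4 · 4 = 17
p(4) = ⊕ of these = min[7, 1, 4, 9, 17] = 1.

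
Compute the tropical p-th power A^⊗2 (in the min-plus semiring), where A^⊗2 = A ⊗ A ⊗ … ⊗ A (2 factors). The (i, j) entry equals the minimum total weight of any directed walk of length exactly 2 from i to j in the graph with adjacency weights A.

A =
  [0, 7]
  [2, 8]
A^⊗2 =
  [0, 7]
  [2, 9]

Each entry (A^⊗2)_ij equals the minimum over all length-2 walks i = v_0 → v_1 → … → v_2 = j of Σ_t A[v_t][v_{t+1}]. For example, for (i, j) = (0, 1) we minimise over 2 possible intermediate vertex sequences; the minimum is 7, attained along the walk 0 → 0 → 1.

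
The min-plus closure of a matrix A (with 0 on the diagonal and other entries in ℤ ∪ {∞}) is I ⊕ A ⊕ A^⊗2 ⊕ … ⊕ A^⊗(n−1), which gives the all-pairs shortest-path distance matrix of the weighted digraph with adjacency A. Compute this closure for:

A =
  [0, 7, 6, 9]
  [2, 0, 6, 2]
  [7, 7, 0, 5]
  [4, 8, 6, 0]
Closure =
  [0, 7, 6, 9]
  [2, 0, 6, 2]
  [7, 7, 0, 5]
  [4, 8, 6, 0]

This is the Floyd-Warshall all-pairs shortest-path computation. For each intermediate vertex k = 0, 1, …, 3, update dist[i][j] ← min(dist[i][j], dist[i][k] + dist[k][j]). The final matrix gives, for each (i, j), the minimum total weight of any directed path from i to j (possibly empty when i = j).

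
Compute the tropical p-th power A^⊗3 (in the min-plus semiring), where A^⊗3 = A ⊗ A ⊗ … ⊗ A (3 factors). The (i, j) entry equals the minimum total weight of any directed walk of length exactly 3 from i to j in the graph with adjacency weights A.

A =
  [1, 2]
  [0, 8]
A^⊗3 =
  [3, 4]
  [2, 3]

Each entry (A^⊗3)_ij equals the minimum over all length-3 walks i = v_0 → v_1 → … → v_3 = j of Σ_t A[v_t][v_{t+1}]. For example, for (i, j) = (0, 1) we minimise over 4 possible intermediate vertex sequences; the minimum is 4, attained along the walk 0 → 0 → 0 → 1.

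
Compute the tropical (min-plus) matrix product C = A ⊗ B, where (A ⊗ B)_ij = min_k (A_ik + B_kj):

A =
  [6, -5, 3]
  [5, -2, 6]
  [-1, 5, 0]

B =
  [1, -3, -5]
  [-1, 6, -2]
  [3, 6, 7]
A ⊗ B =
  [-6, 1, -7]
  [-3, 2, -4]
  [0, -4, -6]

Apply the min-plus product entry-by-entry:
  C[0][0] = min over k of (A[0][0] + B[0][0] = 6 + 1 = 7, A[0][1] + B[1][0] = -5 + -1 = -6, A[0][2] + B[2][0] = 3 + 3 = 6) = -6 (attained at k = 1)
  C[0][1] = min over k of (A[0][0] + B[0][1] = 6 + -3 = 3, A[0][1] + B[1][1] = -5 + 6 = 1, A[0][2] + B[2][1] = 3 + 6 = 9) = 1 (attained at k = 1)
  C[0][2] = min over k of (A[0][0] + B[0][2] = 6 + -5 = 1, A[0][1] + B[1][2] = -5 + -2 = -7, A[0][2] + B[2][2] = 3 + 7 = 10) = -7 (attained at k = 1)
  C[1][0] = min over k of (A[1][0] + B[0][0] = 5 + 1 = 6, A[1][1] + B[1][0] = -2 + -1 = -3, A[1][2] + B[2][0] = 6 + 3 = 9) = -3 (attained at k = 1)
  C[1][1] = min over k of (A[1][0] + B[0][1] = 5 + -3 = 2, A[1][1] + B[1][1] = -2 + 6 = 4, A[1][2] + B[2][1] = 6 + 6 = 12) = 2 (attained at k = 0)
  C[1][2] = min over k of (A[1][0] + B[0][2] = 5 + -5 = 0, A[1][1] + B[1][2] = -2 + -2 = -4, A[1][2] + B[2][2] = 6 + 7 = 13) = -4 (attained at k = 1)
  C[2][0] = min over k of (A[2][0] + B[0][0] = -1 + 1 = 0, A[2][1] + B[1][0] = 5 + -1 = 4, A[2][2] + B[2][0] = 0 + 3 = 3) = 0 (attained at k = 0)
  C[2][1] = min over k of (A[2][0] + B[0][1] = -1 + -3 = -4, A[2][1] + B[1][1] = 5 + 6 = 11, A[2][2] + B[2][1] = 0 + 6 = 6) = -4 (attained at k = 0)
  C[2][2] = min over k of (A[2][0] + B[0][2] = -1 + -5 = -6, A[2][1] + B[1][2] = 5 + -2 = 3, A[2][2] + B[2][2] = 0 + 7 = 7) = -6 (attained at k = 0)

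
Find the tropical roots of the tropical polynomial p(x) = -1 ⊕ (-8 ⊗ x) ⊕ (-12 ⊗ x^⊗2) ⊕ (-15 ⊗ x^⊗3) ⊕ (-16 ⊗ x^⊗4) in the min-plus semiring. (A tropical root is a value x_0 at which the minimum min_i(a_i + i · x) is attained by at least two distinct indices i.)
Roots: {1, 3, 4, 7}

Each tropical root is a break point of the lower envelope of the lines y = a_i + i · x (there are 5 lines, with slopes 0, 1, ..., 4). Only the lines that attain the minimum somewhere contribute to roots; other lines are dominated. Here the surviving (envelope) indices are i = 4, i = 3, i = 2, i = 1, i = 0.
Intersections between consecutive envelope lines give the roots: for adjacent envelope indices i < j the intersection is x = (a_i − a_j) / (j − i). Reading off the sorted break points: {1, 3, 4, 7}.
Verification: at each break x_0, at least two indices attain the minimum of min_i(a_i + i · x_0).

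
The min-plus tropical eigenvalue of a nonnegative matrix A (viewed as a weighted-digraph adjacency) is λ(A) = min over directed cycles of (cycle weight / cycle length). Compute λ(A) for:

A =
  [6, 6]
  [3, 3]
λ(A) = 3

Enumerate directed cycles and compute their means (weight / length). Sample:
  cycle 0 → 0: weight = 6, length = 1, mean = 6/1 ≈ 6.000
  cycle 1 → 1: weight = 3, length = 1, mean = 3/1 ≈ 3.000
  cycle 0 → 1 → 0: weight = 9, length = 2, mean = 9/2 ≈ 4.500
  cycle 1 → 0 → 1: weight = 9, length = 2, mean = 9/2 ≈ 4.500
Minimum mean = 3.000, attained e.g. along the cycle 1 → 1 with weight 3 and length 1. So λ(A) = 3/1 = 3.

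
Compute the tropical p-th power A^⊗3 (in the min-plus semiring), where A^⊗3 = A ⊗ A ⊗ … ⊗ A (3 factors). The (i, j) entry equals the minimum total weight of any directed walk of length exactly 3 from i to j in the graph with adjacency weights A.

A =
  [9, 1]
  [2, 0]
A^⊗3 =
  [3, 1]
  [2, 0]

Each entry (A^⊗3)_ij equals the minimum over all length-3 walks i = v_0 → v_1 → … → v_3 = j of Σ_t A[v_t][v_{t+1}]. For example, for (i, j) = (0, 1) we minimise over 4 possible intermediate vertex sequences; the minimum is 1, attained along the walk 0 → 1 → 1 → 1.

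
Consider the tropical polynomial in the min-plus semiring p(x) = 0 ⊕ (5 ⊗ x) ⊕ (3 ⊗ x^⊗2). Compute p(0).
p(0) = 0

A tropical monomial a ⊗ x^⊗i evaluates to a + i · x. Evaluating each term at x = 0:
  Term 0 contributes 0 + 0 · 0 = 0
  Term 1 contributes 5 + 1 · 0 = 5
  Term 2 contributes 3 + 2 · 0 = 3
p(0) = ⊕ of these = min[0, 5, 3] = 0.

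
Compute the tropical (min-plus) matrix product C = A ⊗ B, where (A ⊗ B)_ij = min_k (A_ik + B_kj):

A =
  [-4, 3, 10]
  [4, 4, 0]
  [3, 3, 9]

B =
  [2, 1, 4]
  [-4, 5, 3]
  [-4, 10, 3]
A ⊗ B =
  [-2, -3, 0]
  [-4, 5, 3]
  [-1, 4, 6]

Apply the min-plus product entry-by-entry:
  C[0][0] = min over k of (A[0][0] + B[0][0] = -4 + 2 = -2, A[0][1] + B[1][0] = 3 + -4 = -1, A[0][2] + B[2][0] = 10 + -4 = 6) = -2 (attained at k = 0)
  C[0][1] = min over k of (A[0][0] + B[0][1] = -4 + 1 = -3, A[0][1] + B[1][1] = 3 + 5 = 8, A[0][2] + B[2][1] = 10 + 10 = 20) = -3 (attained at k = 0)
  C[0][2] = min over k of (A[0][0] + B[0][2] = -4 + 4 = 0, A[0][1] + B[1][2] = 3 + 3 = 6, A[0][2] + B[2][2] = 10 + 3 = 13) = 0 (attained at k = 0)
  C[1][0] = min over k of (A[1][0] + B[0][0] = 4 + 2 = 6, A[1][1] + B[1][0] = 4 + -4 = 0, A[1][2] + B[2][0] = 0 + -4 = -4) = -4 (attained at k = 2)
  C[1][1] = min over k of (A[1][0] + B[0][1] = 4 + 1 = 5, A[1][1] + B[1][1] = 4 + 5 = 9, A[1][2] + B[2][1] = 0 + 10 = 10) = 5 (attained at k = 0)
  C[1][2] = min over k of (A[1][0] + B[0][2] = 4 + 4 = 8, A[1][1] + B[1][2] = 4 + 3 = 7, A[1][2] + B[2][2] = 0 + 3 = 3) = 3 (attained at k = 2)
  C[2][0] = min over k of (A[2][0] + B[0][0] = 3 + 2 = 5, A[2][1] + B[1][0] = 3 + -4 = -1, A[2][2] + B[2][0] = 9 + -4 = 5) = -1 (attained at k = 1)
  C[2][1] = min over k of (A[2][0] + B[0][1] = 3 + 1 = 4, A[2][1] + B[1][1] = 3 + 5 = 8, A[2][2] + B[2][1] = 9 + 10 = 19) = 4 (attained at k = 0)
  C[2][2] = min over k of (A[2][0] + B[0][2] = 3 + 4 = 7, A[2][1] + B[1][2] = 3 + 3 = 6, A[2][2] + B[2][2] = 9 + 3 = 12) = 6 (attained at k = 1)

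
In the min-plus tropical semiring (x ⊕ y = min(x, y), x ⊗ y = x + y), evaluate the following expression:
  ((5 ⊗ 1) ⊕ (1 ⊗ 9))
((5 ⊗ 1) ⊕ (1 ⊗ 9)) = 6

Expand innermost to outermost. Recall ⊕ takes the minimum of its arguments and ⊗ takes their sum. Working out the expression ((5 ⊗ 1) ⊕ (1 ⊗ 9)) gives 6.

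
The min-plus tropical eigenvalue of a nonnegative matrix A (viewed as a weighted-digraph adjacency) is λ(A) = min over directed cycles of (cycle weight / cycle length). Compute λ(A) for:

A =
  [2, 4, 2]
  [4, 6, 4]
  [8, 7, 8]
λ(A) = 2

Enumerate directed cycles and compute their means (weight / length). Sample:
  cycle 0 → 0: weight = 2, length = 1, mean = 2/1 ≈ 2.000
  cycle 1 → 1: weight = 6, length = 1, mean = 6/1 ≈ 6.000
  cycle 2 → 2: weight = 8, length = 1, mean = 8/1 ≈ 8.000
  cycle 0 → 1 → 0: weight = 8, length = 2, mean = 8/2 ≈ 4.000
  cycle 0 → 2 → 0: weight = 10, length = 2, mean = 10/2 ≈ 5.000
  cycle 1 → 0 → 1: weight = 8, length = 2, mean = 8/2 ≈ 4.000
Minimum mean = 2.000, attained e.g. along the cycle 0 → 0 with weight 2 and length 1. So λ(A) = 2/1 = 2.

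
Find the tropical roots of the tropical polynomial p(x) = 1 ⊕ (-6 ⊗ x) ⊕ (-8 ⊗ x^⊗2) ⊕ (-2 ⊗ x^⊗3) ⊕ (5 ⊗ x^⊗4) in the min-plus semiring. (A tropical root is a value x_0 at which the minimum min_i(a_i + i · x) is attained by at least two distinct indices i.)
Roots: {-7, -6, 2, 7}

Each tropical root is a break point of the lower envelope of the lines y = a_i + i · x (there are 5 lines, with slopes 0, 1, ..., 4). Only the lines that attain the minimum somewhere contribute to roots; other lines are dominated. Here the surviving (envelope) indices are i = 4, i = 3, i = 2, i = 1, i = 0.
Intersections between consecutive envelope lines give the roots: for adjacent envelope indices i < j the intersection is x = (a_i − a_j) / (j − i). Reading off the sorted break points: {-7, -6, 2, 7}.
Verification: at each break x_0, at least two indices attain the minimum of min_i(a_i + i · x_0).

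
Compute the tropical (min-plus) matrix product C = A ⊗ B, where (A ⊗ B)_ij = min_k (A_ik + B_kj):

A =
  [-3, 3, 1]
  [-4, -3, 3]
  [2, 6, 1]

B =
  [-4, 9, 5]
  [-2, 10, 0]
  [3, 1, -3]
A ⊗ B =
  [-7, 2, -2]
  [-8, 4, -3]
  [-2, 2, -2]

Apply the min-plus product entry-by-entry:
  C[0][0] = min over k of (A[0][0] + B[0][0] = -3 + -4 = -7, A[0][1] + B[1][0] = 3 + -2 = 1, A[0][2] + B[2][0] = 1 + 3 = 4) = -7 (attained at k = 0)
  C[0][1] = min over k of (A[0][0] + B[0][1] = -3 + 9 = 6, A[0][1] + B[1][1] = 3 + 10 = 13, A[0][2] + B[2][1] = 1 + 1 = 2) = 2 (attained at k = 2)
  C[0][2] = min over k of (A[0][0] + B[0][2] = -3 + 5 = 2, A[0][1] + B[1][2] = 3 + 0 = 3, A[0][2] + B[2][2] = 1 + -3 = -2) = -2 (attained at k = 2)
  C[1][0] = min over k of (A[1][0] + B[0][0] = -4 + -4 = -8, A[1][1] + B[1][0] = -3 + -2 = -5, A[1][2] + B[2][0] = 3 + 3 = 6) = -8 (attained at k = 0)
  C[1][1] = min over k of (A[1][0] + B[0][1] = -4 + 9 = 5, A[1][1] + B[1][1] = -3 + 10 = 7, A[1][2] + B[2][1] = 3 + 1 = 4) = 4 (attained at k = 2)
  C[1][2] = min over k of (A[1][0] + B[0][2] = -4 + 5 = 1, A[1][1] + B[1][2] = -3 + 0 = -3, A[1][2] + B[2][2] = 3 + -3 = 0) = -3 (attained at k = 1)
  C[2][0] = min over k of (A[2][0] + B[0][0] = 2 + -4 = -2, A[2][1] + B[1][0] = 6 + -2 = 4, A[2][2] + B[2][0] = 1 + 3 = 4) = -2 (attained at k = 0)
  C[2][1] = min over k of (A[2][0] + B[0][1] = 2 + 9 = 11, A[2][1] + B[1][1] = 6 + 10 = 16, A[2][2] + B[2][1] = 1 + 1 = 2) = 2 (attained at k = 2)
  C[2][2] = min over k of (A[2][0] + B[0][2] = 2 + 5 = 7, A[2][1] + B[1][2] = 6 + 0 = 6, A[2][2] + B[2][2] = 1 + -3 = -2) = -2 (attained at k = 2)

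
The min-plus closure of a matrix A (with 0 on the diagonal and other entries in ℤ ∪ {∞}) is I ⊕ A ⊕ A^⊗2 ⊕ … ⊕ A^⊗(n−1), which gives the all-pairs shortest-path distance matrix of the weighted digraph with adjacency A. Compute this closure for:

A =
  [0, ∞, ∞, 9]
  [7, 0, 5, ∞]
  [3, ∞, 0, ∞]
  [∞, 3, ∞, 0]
Closure =
  [0, 12, 17, 9]
  [7, 0, 5, 16]
  [3, 15, 0, 12]
  [10, 3, 8, 0]

This is the Floyd-Warshall all-pairs shortest-path computation. For each intermediate vertex k = 0, 1, …, 3, update dist[i][j] ← min(dist[i][j], dist[i][k] + dist[k][j]). The final matrix gives, for each (i, j), the minimum total weight of any directed path from i to j (possibly empty when i = j).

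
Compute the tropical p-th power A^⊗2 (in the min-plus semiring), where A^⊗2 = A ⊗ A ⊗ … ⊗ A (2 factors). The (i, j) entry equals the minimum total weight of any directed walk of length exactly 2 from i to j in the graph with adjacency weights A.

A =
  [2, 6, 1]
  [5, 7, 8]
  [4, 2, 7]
A^⊗2 =
  [4, 3, 3]
  [7, 10, 6]
  [6, 9, 5]

Each entry (A^⊗2)_ij equals the minimum over all length-2 walks i = v_0 → v_1 → … → v_2 = j of Σ_t A[v_t][v_{t+1}]. For example, for (i, j) = (0, 2) we minimise over 3 possible intermediate vertex sequences; the minimum is 3, attained along the walk 0 → 0 → 2.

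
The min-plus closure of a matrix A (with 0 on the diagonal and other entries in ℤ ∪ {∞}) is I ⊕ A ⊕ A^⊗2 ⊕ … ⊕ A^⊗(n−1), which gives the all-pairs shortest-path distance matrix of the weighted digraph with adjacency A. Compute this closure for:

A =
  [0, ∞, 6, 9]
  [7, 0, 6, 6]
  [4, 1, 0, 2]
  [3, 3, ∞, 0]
Closure =
  [0, 7, 6, 8]
  [7, 0, 6, 6]
  [4, 1, 0, 2]
  [3, 3, 9, 0]

This is the Floyd-Warshall all-pairs shortest-path computation. For each intermediate vertex k = 0, 1, …, 3, update dist[i][j] ← min(dist[i][j], dist[i][k] + dist[k][j]). The final matrix gives, for each (i, j), the minimum total weight of any directed path from i to j (possibly empty when i = j).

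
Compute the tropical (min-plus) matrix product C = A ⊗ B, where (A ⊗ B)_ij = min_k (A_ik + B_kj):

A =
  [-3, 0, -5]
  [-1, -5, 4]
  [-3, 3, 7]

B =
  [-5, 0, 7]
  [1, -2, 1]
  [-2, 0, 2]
A ⊗ B =
  [-8, -5, -3]
  [-6, -7, -4]
  [-8, -3, 4]

Apply the min-plus product entry-by-entry:
  C[0][0] = min over k of (A[0][0] + B[0][0] = -3 + -5 = -8, A[0][1] + B[1][0] = 0 + 1 = 1, A[0][2] + B[2][0] = -5 + -2 = -7) = -8 (attained at k = 0)
  C[0][1] = min over k of (A[0][0] + B[0][1] = -3 + 0 = -3, A[0][1] + B[1][1] = 0 + -2 = -2, A[0][2] + B[2][1] = -5 + 0 = -5) = -5 (attained at k = 2)
  C[0][2] = min over k of (A[0][0] + B[0][2] = -3 + 7 = 4, A[0][1] + B[1][2] = 0 + 1 = 1, A[0][2] + B[2][2] = -5 + 2 = -3) = -3 (attained at k = 2)
  C[1][0] = min over k of (A[1][0] + B[0][0] = -1 + -5 = -6, A[1][1] + B[1][0] = -5 + 1 = -4, A[1][2] + B[2][0] = 4 + -2 = 2) = -6 (attained at k = 0)
  C[1][1] = min over k of (A[1][0] + B[0][1] = -1 + 0 = -1, A[1][1] + B[1][1] = -5 + -2 = -7, A[1][2] + B[2][1] = 4 + 0 = 4) = -7 (attained at k = 1)
  C[1][2] = min over k of (A[1][0] + B[0][2] = -1 + 7 = 6, A[1][1] + B[1][2] = -5 + 1 = -4, A[1][2] + B[2][2] = 4 + 2 = 6) = -4 (attained at k = 1)
  C[2][0] = min over k of (A[2][0] + B[0][0] = -3 + -5 = -8, A[2][1] + B[1][0] = 3 + 1 = 4, A[2][2] + B[2][0] = 7 + -2 = 5) = -8 (attained at k = 0)
  C[2][1] = min over k of (A[2][0] + B[0][1] = -3 + 0 = -3, A[2][1] + B[1][1] = 3 + -2 = 1, A[2][2] + B[2][1] = 7 + 0 = 7) = -3 (attained at k = 0)
  C[2][2] = min over k of (A[2][0] + B[0][2] = -3 + 7 = 4, A[2][1] + B[1][2] = 3 + 1 = 4, A[2][2] + B[2][2] = 7 + 2 = 9) = 4 (attained at k = 0)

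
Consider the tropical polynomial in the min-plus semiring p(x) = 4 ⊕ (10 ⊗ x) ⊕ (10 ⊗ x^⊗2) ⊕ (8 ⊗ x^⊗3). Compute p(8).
p(8) = 4

A tropical monomial a ⊗ x^⊗i evaluates to a + i · x. Evaluating each term at x = 8:
  Term 0 contributes 4 + 0 · 8 = 4
  Term 1 contributes 10 + 1 · 8 = 18
  Term 2 contributes 10 + 2 · 8 = 26
  Term 3 contributes 8 + 3 · 8 = 32
p(8) = ⊕ of these = min[4, 18, 26, 32] = 4.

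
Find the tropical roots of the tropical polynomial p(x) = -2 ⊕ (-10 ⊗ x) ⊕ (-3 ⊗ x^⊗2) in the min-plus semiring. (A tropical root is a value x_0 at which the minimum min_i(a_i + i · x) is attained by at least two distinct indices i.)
Roots: {-7, 8}

Each tropical root is a break point of the lower envelope of the lines y = a_i + i · x (there are 3 lines, with slopes 0, 1, ..., 2). Only the lines that attain the minimum somewhere contribute to roots; other lines are dominated. Here the surviving (envelope) indices are i = 2, i = 1, i = 0.
Intersections between consecutive envelope lines give the roots: for adjacent envelope indices i < j the intersection is x = (a_i − a_j) / (j − i). Reading off the sorted break points: {-7, 8}.
Verification: at each break x_0, at least two indices attain the minimum of min_i(a_i + i · x_0).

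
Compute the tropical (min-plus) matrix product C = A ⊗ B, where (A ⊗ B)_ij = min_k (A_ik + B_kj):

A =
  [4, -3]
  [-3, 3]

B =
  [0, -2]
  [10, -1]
A ⊗ B =
  [4, -4]
  [-3, -5]

Apply the min-plus product entry-by-entry:
  C[0][0] = min over k of (A[0][0] + B[0][0] = 4 + 0 = 4, A[0][1] + B[1][0] = -3 + 10 = 7) = 4 (attained at k = 0)
  C[0][1] = min over k of (A[0][0] + B[0][1] = 4 + -2 = 2, A[0][1] + B[1][1] = -3 + -1 = -4) = -4 (attained at k = 1)
  C[1][0] = min over k of (A[1][0] + B[0][0] = -3 + 0 = -3, A[1][1] + B[1][0] = 3 + 10 = 13) = -3 (attained at k = 0)
  C[1][1] = min over k of (A[1][0] + B[0][1] = -3 + -2 = -5, A[1][1] + B[1][1] = 3 + -1 = 2) = -5 (attained at k = 0)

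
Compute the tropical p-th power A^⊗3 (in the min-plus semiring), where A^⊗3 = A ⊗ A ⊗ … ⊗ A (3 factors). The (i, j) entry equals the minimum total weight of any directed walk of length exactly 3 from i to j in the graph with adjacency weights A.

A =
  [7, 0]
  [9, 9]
A^⊗3 =
  [16, 9]
  [18, 16]

Each entry (A^⊗3)_ij equals the minimum over all length-3 walks i = v_0 → v_1 → … → v_3 = j of Σ_t A[v_t][v_{t+1}]. For example, for (i, j) = (0, 1) we minimise over 4 possible intermediate vertex sequences; the minimum is 9, attained along the walk 0 → 1 → 0 → 1.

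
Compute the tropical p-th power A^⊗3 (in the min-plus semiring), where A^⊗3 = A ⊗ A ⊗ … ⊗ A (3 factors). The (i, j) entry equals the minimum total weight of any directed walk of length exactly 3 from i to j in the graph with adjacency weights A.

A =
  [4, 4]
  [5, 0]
A^⊗3 =
  [9, 4]
  [5, 0]

Each entry (A^⊗3)_ij equals the minimum over all length-3 walks i = v_0 → v_1 → … → v_3 = j of Σ_t A[v_t][v_{t+1}]. For example, for (i, j) = (0, 1) we minimise over 4 possible intermediate vertex sequences; the minimum is 4, attained along the walk 0 → 1 → 1 → 1.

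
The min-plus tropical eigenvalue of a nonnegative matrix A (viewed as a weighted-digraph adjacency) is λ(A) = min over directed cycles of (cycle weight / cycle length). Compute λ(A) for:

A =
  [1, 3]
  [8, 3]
λ(A) = 1

Enumerate directed cycles and compute their means (weight / length). Sample:
  cycle 0 → 0: weight = 1, length = 1, mean = 1/1 ≈ 1.000
  cycle 1 → 1: weight = 3, length = 1, mean = 3/1 ≈ 3.000
  cycle 0 → 1 → 0: weight = 11, length = 2, mean = 11/2 ≈ 5.500
  cycle 1 → 0 → 1: weight = 11, length = 2, mean = 11/2 ≈ 5.500
Minimum mean = 1.000, attained e.g. along the cycle 0 → 0 with weight 1 and length 1. So λ(A) = 1/1 = 1.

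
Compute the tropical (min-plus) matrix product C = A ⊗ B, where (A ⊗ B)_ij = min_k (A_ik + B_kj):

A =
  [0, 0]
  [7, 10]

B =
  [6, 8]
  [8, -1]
A ⊗ B =
  [6, -1]
  [13, 9]

Apply the min-plus product entry-by-entry:
  C[0][0] = min over k of (A[0][0] + B[0][0] = 0 + 6 = 6, A[0][1] + B[1][0] = 0 + 8 = 8) = 6 (attained at k = 0)
  C[0][1] = min over k of (A[0][0] + B[0][1] = 0 + 8 = 8, A[0][1] + B[1][1] = 0 + -1 = -1) = -1 (attained at k = 1)
  C[1][0] = min over k of (A[1][0] + B[0][0] = 7 + 6 = 13, A[1][1] + B[1][0] = 10 + 8 = 18) = 13 (attained at k = 0)
  C[1][1] = min over k of (A[1][0] + B[0][1] = 7 + 8 = 15, A[1][1] + B[1][1] = 10 + -1 = 9) = 9 (attained at k = 1)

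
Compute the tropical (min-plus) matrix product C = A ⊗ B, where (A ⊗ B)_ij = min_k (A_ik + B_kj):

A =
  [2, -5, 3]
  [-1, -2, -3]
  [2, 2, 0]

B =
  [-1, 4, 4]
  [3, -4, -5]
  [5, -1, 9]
A ⊗ B =
  [-2, -9, -10]
  [-2, -6, -7]
  [1, -2, -3]

Apply the min-plus product entry-by-entry:
  C[0][0] = min over k of (A[0][0] + B[0][0] = 2 + -1 = 1, A[0][1] + B[1][0] = -5 + 3 = -2, A[0][2] + B[2][0] = 3 + 5 = 8) = -2 (attained at k = 1)
  C[0][1] = min over k of (A[0][0] + B[0][1] = 2 + 4 = 6, A[0][1] + B[1][1] = -5 + -4 = -9, A[0][2] + B[2][1] = 3 + -1 = 2) = -9 (attained at k = 1)
  C[0][2] = min over k of (A[0][0] + B[0][2] = 2 + 4 = 6, A[0][1] + B[1][2] = -5 + -5 = -10, A[0][2] + B[2][2] = 3 + 9 = 12) = -10 (attained at k = 1)
  C[1][0] = min over k of (A[1][0] + B[0][0] = -1 + -1 = -2, A[1][1] + B[1][0] = -2 + 3 = 1, A[1][2] + B[2][0] = -3 + 5 = 2) = -2 (attained at k = 0)
  C[1][1] = min over k of (A[1][0] + B[0][1] = -1 + 4 = 3, A[1][1] + B[1][1] = -2 + -4 = -6, A[1][2] + B[2][1] = -3 + -1 = -4) = -6 (attained at k = 1)
  C[1][2] = min over k of (A[1][0] + B[0][2] = -1 + 4 = 3, A[1][1] + B[1][2] = -2 + -5 = -7, A[1][2] + B[2][2] = -3 + 9 = 6) = -7 (attained at k = 1)
  C[2][0] = min over k of (A[2][0] + B[0][0] = 2 + -1 = 1, A[2][1] + B[1][0] = 2 + 3 = 5, A[2][2] + B[2][0] = 0 + 5 = 5) = 1 (attained at k = 0)
  C[2][1] = min over k of (A[2][0] + B[0][1] = 2 + 4 = 6, A[2][1] + B[1][1] = 2 + -4 = -2, A[2][2] + B[2][1] = 0 + -1 = -1) = -2 (attained at k = 1)
  C[2][2] = min over k of (A[2][0] + B[0][2] = 2 + 4 = 6, A[2][1] + B[1][2] = 2 + -5 = -3, A[2][2] + B[2][2] = 0 + 9 = 9) = -3 (attained at k = 1)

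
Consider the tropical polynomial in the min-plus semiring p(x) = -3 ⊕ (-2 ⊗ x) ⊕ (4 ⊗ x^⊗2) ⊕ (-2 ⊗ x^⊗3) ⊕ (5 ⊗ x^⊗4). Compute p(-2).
p(-2) = -8

A tropical monomial a ⊗ x^⊗i evaluates to a + i · x. Evaluating each term at x = -2:
  Term 0 contributes -3 + 0 · -2 = -3
  Term 1 contributes -2 + 1 · -2 = -4
  Term 2 contributes 4 + 2 · -2 = 0
  Term 3 contributes -2 + 3 · -2 = -8
  Term 4 contributes 5 + 4 · -2 = -3
p(-2) = ⊕ of these = min[-3, -4, 0, -8, -3] = -8.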